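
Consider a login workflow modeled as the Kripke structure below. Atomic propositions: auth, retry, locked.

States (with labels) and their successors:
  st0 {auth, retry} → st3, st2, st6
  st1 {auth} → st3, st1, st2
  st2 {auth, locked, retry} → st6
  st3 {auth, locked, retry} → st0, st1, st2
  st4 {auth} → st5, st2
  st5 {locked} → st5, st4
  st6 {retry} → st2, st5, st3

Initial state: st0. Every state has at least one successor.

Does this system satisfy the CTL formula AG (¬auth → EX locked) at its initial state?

Yes

States satisfying ¬auth → EX locked: {st0, st1, st2, st3, st4, st5, st6}.
States satisfying AG (¬auth → EX locked): {st0, st1, st2, st3, st4, st5, st6}.
Every state reachable from st0 satisfies ¬auth → EX locked.
st0 ∈ Sat(AG (¬auth → EX locked)).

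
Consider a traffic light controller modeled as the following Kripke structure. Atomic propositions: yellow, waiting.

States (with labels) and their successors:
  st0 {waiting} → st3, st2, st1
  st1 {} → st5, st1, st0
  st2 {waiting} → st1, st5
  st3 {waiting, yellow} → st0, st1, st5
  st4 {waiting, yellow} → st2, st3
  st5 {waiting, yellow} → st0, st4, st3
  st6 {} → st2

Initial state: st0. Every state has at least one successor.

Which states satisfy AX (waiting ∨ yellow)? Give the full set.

States satisfying waiting ∨ yellow: {st0, st2, st3, st4, st5}.
States satisfying AX (waiting ∨ yellow): {st4, st5, st6}.

{st4, st5, st6}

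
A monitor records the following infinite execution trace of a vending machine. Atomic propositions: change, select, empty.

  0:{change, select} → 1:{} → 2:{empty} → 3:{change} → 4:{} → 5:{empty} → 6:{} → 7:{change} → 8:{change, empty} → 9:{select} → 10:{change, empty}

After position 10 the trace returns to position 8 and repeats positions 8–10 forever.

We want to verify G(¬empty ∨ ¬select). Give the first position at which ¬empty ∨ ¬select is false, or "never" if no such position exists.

never

¬empty ∨ ¬select holds at every position 0..10, and those are all the positions the trace ever visits, so the invariant G(¬empty ∨ ¬select) is never violated.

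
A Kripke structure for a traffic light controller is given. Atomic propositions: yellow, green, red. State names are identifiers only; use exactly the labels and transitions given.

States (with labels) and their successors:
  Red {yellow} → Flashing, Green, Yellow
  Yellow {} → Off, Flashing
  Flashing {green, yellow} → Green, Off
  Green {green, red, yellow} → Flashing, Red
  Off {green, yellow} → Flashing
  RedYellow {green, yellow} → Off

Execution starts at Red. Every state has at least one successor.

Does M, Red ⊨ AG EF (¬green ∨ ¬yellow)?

Yes

States satisfying EF (¬green ∨ ¬yellow): {Red, Yellow, Flashing, Green, Off, RedYellow}.
States satisfying AG EF (¬green ∨ ¬yellow): {Red, Yellow, Flashing, Green, Off, RedYellow}.
Every state reachable from Red satisfies EF (¬green ∨ ¬yellow).
Red ∈ Sat(AG EF (¬green ∨ ¬yellow)).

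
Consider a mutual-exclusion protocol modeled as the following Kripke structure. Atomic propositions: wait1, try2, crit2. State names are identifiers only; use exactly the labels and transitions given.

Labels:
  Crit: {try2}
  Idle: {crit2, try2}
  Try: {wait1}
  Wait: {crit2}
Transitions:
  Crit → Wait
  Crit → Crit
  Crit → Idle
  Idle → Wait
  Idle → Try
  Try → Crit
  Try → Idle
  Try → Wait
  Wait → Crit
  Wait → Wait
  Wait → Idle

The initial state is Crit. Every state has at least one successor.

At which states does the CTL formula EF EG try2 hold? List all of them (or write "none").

States satisfying EG try2: {Crit}.
States satisfying EF EG try2: {Crit, Idle, Try, Wait}.

{Crit, Idle, Try, Wait}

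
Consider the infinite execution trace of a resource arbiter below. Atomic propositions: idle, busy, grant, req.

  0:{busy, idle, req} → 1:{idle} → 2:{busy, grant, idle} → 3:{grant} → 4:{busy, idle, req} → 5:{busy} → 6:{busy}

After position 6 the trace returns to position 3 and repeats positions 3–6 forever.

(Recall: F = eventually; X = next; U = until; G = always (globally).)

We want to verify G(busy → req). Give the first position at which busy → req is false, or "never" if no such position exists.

Check busy → req at each position in order: 0 ✓, 1 ✓.
At position 2 the labels are {busy, grant, idle}, so busy → req is false there. This is the first violation.

2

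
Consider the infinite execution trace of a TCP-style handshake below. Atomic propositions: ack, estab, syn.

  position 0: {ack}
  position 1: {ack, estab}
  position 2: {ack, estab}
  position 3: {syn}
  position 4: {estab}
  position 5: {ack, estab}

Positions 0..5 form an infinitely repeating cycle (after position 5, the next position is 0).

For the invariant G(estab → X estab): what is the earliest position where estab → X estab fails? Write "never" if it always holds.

Check estab → X estab at each position in order: 0 ✓, 1 ✓.
At position 2 the labels are {ack, estab} and the next position 3 has {syn}, so estab → X estab is false there. This is the first violation.

2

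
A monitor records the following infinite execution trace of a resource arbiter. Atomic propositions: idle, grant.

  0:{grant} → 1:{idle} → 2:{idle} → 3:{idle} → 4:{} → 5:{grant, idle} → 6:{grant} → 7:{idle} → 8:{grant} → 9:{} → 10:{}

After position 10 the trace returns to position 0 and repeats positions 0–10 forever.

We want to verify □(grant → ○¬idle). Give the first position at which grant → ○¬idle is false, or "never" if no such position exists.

0

At position 0 the labels are {grant} and the next position 1 has {idle}, so grant → ○¬idle is false there. This is the first violation.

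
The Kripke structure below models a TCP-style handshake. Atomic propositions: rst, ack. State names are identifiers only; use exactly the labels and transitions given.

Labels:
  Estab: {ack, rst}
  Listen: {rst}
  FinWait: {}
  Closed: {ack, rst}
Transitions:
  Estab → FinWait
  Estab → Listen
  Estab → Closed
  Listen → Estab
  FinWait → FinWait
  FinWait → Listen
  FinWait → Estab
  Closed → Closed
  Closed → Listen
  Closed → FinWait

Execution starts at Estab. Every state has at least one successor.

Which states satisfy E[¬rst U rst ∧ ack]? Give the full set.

{Estab, FinWait, Closed}

States satisfying ¬rst: {FinWait}.
States satisfying rst ∧ ack: {Estab, Closed}.
States satisfying E[¬rst U rst ∧ ack]: {Estab, FinWait, Closed}.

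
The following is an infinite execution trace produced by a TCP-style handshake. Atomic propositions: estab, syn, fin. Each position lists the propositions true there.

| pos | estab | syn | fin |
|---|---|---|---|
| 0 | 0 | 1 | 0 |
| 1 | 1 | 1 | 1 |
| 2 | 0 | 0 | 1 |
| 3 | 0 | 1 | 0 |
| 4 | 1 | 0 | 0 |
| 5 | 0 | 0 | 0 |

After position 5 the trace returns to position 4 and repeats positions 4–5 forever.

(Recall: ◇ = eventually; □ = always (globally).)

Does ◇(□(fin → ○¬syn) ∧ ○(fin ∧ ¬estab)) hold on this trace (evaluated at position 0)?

□(fin → ○¬syn) ∧ ○(fin ∧ ¬estab) is false at every position 0..5, so it never becomes true and ◇(□(fin → ○¬syn) ∧ ○(fin ∧ ¬estab)) fails.

Violated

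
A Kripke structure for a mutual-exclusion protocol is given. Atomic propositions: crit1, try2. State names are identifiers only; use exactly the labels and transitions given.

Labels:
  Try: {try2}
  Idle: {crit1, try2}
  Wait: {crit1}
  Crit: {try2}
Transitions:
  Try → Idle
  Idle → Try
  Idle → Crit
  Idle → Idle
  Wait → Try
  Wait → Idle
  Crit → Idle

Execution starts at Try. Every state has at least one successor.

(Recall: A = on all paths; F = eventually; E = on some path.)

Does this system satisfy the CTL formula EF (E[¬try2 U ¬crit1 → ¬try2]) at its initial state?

States satisfying E[¬try2 U ¬crit1 → ¬try2]: {Idle, Wait}.
States satisfying EF (E[¬try2 U ¬crit1 → ¬try2]): {Try, Idle, Wait, Crit}.
Some path from Try reaches a state where E[¬try2 U ¬crit1 → ¬try2] holds.
Try ∈ Sat(EF (E[¬try2 U ¬crit1 → ¬try2])).

Satisfied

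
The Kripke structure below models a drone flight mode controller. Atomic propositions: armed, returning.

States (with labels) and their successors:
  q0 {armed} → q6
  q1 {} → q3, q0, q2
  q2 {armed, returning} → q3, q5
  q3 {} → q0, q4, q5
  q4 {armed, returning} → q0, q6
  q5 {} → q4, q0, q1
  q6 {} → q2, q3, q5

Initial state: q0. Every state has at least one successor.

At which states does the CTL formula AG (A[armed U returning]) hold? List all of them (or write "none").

States satisfying A[armed U returning]: {q2, q4}.
States satisfying AG (A[armed U returning]): ∅.

none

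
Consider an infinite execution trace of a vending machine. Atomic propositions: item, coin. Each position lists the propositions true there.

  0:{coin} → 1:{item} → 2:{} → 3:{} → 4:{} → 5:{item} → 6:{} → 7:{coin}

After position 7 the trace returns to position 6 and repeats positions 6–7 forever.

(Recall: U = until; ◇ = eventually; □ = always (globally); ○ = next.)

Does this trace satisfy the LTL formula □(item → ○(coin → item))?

item → ○(coin → item) holds at every position 0..7, and those are all positions ever visited, so □(item → ○(coin → item)) holds.
Positions where item holds: 1, 5.
Check ○(coin → item) at each: 1→ok, 5→ok.

Holds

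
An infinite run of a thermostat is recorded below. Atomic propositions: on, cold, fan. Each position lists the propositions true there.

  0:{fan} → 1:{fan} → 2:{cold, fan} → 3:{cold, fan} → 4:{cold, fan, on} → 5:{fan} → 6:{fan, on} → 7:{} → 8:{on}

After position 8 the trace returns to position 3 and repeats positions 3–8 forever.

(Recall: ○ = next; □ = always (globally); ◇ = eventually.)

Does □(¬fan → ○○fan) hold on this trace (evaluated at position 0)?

¬fan → ○○fan holds at every position 0..8, and those are all positions ever visited, so □(¬fan → ○○fan) holds.
Positions where ¬fan holds: 7, 8.
Check ○○fan at each: 7→ok, 8→ok.

Holds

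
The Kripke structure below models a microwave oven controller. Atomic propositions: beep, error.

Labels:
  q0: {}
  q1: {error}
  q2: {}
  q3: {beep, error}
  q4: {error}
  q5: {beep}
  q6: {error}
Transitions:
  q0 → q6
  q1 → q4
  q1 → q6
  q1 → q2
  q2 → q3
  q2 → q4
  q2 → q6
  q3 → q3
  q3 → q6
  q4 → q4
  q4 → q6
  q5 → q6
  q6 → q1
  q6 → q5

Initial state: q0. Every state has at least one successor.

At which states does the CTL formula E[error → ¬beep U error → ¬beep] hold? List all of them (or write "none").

States satisfying error → ¬beep: {q0, q1, q2, q4, q5, q6}.
States satisfying E[error → ¬beep U error → ¬beep]: {q0, q1, q2, q4, q5, q6}.

{q0, q1, q2, q4, q5, q6}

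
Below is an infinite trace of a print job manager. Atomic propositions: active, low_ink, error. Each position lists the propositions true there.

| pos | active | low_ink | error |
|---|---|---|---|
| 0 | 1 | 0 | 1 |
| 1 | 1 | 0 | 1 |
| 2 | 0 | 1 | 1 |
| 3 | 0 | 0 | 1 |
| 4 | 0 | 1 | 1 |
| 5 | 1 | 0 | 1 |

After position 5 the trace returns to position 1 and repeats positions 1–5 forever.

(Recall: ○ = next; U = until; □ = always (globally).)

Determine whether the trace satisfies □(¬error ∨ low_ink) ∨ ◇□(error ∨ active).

¬error ∨ low_ink must hold at every position from 0 onward. It fails at position 0, so □(¬error ∨ low_ink) is false.
□(error ∨ active) holds at position 0, which is reachable from 0, so ◇□(error ∨ active) holds.
At position 0: □(¬error ∨ low_ink) is false; ◇□(error ∨ active) is true; so □(¬error ∨ low_ink) ∨ ◇□(error ∨ active) is true.

Satisfied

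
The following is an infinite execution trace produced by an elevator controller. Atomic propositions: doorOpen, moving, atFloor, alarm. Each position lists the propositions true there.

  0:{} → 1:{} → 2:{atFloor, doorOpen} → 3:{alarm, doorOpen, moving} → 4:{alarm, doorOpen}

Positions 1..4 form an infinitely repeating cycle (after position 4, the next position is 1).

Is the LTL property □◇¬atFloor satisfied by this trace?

◇¬atFloor holds at every position 0..4, and those are all positions ever visited, so □◇¬atFloor holds.

Holds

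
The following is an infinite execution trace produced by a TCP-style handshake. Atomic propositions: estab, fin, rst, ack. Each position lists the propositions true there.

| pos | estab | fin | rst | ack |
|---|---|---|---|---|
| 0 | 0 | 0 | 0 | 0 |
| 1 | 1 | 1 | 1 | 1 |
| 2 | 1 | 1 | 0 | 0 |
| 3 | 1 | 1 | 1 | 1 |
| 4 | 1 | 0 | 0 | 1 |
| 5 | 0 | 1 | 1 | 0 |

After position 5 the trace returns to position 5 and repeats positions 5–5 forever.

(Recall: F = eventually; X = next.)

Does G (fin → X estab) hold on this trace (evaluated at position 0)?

Violated

fin → X estab must hold at every position from 0 onward. It fails at position 5, so G (fin → X estab) is false.
Positions where fin holds: 1, 2, 3, 5.
Check X estab at each: 1→ok, 2→ok, 3→ok, 5→fails.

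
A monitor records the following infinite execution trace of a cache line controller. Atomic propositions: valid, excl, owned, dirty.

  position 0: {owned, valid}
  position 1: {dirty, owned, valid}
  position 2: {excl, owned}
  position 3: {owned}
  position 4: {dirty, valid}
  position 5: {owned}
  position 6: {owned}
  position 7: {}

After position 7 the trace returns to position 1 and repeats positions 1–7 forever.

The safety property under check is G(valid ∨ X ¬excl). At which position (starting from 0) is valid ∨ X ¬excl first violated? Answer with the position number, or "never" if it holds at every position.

valid ∨ X ¬excl holds at every position 0..7, and those are all the positions the trace ever visits, so the invariant G(valid ∨ X ¬excl) is never violated.

never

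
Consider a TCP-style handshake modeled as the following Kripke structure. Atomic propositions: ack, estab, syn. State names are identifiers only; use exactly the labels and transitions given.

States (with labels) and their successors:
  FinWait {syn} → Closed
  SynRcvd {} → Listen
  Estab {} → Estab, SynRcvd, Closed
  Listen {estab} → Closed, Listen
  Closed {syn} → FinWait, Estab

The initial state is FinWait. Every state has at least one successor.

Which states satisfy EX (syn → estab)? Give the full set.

{SynRcvd, Estab, Listen, Closed}

States satisfying syn → estab: {SynRcvd, Estab, Listen}.
States satisfying EX (syn → estab): {SynRcvd, Estab, Listen, Closed}.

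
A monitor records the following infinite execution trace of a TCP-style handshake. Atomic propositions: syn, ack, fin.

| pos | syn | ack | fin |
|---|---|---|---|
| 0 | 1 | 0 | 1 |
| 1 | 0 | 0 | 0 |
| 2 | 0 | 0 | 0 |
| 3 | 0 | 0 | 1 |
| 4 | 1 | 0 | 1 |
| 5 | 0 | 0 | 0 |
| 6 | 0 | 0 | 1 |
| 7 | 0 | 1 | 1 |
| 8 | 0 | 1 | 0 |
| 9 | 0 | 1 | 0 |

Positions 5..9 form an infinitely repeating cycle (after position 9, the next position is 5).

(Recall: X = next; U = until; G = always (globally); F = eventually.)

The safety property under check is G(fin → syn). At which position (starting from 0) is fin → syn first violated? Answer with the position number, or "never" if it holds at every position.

3

Check fin → syn at each position in order: 0 ✓, 1 ✓, 2 ✓.
At position 3 the labels are {fin}, so fin → syn is false there. This is the first violation.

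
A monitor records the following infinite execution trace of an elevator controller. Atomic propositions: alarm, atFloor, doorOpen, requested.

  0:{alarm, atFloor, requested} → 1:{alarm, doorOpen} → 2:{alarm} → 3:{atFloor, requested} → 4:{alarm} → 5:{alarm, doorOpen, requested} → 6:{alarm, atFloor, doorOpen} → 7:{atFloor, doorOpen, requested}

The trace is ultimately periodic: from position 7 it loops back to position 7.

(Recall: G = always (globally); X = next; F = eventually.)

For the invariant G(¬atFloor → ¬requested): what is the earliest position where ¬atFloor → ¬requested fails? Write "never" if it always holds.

5

Check ¬atFloor → ¬requested at each position in order: 0 ✓, 1 ✓, 2 ✓, 3 ✓, 4 ✓.
At position 5 the labels are {alarm, doorOpen, requested}, so ¬atFloor → ¬requested is false there. This is the first violation.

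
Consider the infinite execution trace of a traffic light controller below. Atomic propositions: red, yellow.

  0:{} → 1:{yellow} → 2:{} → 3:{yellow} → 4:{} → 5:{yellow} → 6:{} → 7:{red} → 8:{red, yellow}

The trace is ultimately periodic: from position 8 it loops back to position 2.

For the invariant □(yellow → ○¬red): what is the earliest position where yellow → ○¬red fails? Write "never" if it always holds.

yellow → ○¬red holds at every position 0..8, and those are all the positions the trace ever visits, so the invariant □(yellow → ○¬red) is never violated.

never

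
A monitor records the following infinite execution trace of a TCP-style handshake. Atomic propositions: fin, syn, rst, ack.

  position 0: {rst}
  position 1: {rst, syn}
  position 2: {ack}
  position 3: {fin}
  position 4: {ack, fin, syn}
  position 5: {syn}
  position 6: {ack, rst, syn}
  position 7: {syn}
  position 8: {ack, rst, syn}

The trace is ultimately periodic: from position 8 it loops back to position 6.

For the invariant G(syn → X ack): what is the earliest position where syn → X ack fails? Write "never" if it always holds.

Check syn → X ack at each position in order: 0 ✓, 1 ✓, 2 ✓, 3 ✓.
At position 4 the labels are {ack, fin, syn} and the next position 5 has {syn}, so syn → X ack is false there. This is the first violation.

4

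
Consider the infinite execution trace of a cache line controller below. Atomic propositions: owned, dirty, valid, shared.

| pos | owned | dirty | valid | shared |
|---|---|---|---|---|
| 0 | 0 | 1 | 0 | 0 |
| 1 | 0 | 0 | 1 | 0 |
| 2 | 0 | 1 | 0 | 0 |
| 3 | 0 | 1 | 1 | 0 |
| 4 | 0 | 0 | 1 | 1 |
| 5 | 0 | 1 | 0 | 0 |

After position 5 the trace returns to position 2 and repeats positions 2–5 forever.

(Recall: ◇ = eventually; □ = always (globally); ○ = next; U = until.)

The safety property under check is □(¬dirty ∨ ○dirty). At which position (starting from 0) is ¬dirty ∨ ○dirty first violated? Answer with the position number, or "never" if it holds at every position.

At position 0 the labels are {dirty} and the next position 1 has {valid}, so ¬dirty ∨ ○dirty is false there. This is the first violation.

0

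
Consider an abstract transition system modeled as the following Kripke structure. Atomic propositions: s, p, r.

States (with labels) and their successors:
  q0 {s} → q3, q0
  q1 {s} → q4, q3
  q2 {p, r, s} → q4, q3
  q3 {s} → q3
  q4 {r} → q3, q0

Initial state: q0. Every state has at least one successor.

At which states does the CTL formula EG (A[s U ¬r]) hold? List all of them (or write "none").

{q0, q1, q3}

States satisfying A[s U ¬r]: {q0, q1, q3}.
States satisfying EG (A[s U ¬r]): {q0, q1, q3}.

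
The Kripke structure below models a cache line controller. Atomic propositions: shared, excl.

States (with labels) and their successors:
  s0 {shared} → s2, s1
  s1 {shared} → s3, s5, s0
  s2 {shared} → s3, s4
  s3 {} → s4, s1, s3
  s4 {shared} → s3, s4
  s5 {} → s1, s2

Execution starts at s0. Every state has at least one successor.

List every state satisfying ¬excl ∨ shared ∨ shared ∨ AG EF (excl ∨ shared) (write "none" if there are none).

States satisfying ¬excl: {s0, s1, s2, s3, s4, s5}.
States satisfying ¬excl ∨ shared: {s0, s1, s2, s3, s4, s5}.
States satisfying ¬excl ∨ shared ∨ shared: {s0, s1, s2, s3, s4, s5}.
States satisfying EF (excl ∨ shared): {s0, s1, s2, s3, s4, s5}.
States satisfying AG EF (excl ∨ shared): {s0, s1, s2, s3, s4, s5}.
States satisfying ¬excl ∨ shared ∨ shared ∨ AG EF (excl ∨ shared): {s0, s1, s2, s3, s4, s5}.

{s0, s1, s2, s3, s4, s5}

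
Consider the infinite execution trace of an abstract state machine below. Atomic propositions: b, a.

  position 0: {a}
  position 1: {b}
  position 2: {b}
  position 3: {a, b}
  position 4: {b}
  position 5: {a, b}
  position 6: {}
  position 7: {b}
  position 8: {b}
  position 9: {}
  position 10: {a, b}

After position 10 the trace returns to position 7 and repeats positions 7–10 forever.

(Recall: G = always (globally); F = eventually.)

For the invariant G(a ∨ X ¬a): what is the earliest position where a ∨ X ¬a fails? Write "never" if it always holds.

2

Check a ∨ X ¬a at each position in order: 0 ✓, 1 ✓.
At position 2 the labels are {b} and the next position 3 has {a, b}, so a ∨ X ¬a is false there. This is the first violation.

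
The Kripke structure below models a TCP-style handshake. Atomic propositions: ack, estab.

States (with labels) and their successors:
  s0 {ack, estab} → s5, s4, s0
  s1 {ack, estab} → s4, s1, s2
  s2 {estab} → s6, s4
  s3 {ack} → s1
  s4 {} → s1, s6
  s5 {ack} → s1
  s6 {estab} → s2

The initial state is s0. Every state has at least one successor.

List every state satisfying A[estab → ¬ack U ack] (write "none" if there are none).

States satisfying estab → ¬ack: {s2, s3, s4, s5, s6}.
States satisfying ack: {s0, s1, s3, s5}.
States satisfying A[estab → ¬ack U ack]: {s0, s1, s3, s5}.

{s0, s1, s3, s5}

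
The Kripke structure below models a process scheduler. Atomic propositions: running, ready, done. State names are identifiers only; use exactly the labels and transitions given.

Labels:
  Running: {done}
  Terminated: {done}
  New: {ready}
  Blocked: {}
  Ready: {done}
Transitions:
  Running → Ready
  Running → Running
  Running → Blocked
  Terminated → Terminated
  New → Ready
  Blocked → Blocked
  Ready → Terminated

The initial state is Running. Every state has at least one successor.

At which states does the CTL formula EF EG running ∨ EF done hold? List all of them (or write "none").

States satisfying EG running: ∅.
States satisfying EF EG running: ∅.
States satisfying done: {Running, Terminated, Ready}.
States satisfying EF done: {Running, Terminated, New, Ready}.
States satisfying EF EG running ∨ EF done: {Running, Terminated, New, Ready}.

{Running, Terminated, New, Ready}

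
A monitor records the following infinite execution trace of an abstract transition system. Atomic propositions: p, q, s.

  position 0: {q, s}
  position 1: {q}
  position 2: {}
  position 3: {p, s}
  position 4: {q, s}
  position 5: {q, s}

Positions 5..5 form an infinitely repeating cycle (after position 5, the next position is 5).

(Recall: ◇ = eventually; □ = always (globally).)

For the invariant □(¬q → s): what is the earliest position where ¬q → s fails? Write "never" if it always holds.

Check ¬q → s at each position in order: 0 ✓, 1 ✓.
At position 2 the labels are {}, so ¬q → s is false there. This is the first violation.

2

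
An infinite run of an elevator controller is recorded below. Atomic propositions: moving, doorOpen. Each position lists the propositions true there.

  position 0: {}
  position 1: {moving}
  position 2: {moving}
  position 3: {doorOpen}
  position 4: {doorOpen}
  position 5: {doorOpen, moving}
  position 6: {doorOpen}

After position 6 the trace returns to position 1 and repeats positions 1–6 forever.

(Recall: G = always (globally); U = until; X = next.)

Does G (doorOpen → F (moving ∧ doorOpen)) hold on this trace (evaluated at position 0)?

Satisfied

doorOpen → F (moving ∧ doorOpen) holds at every position 0..6, and those are all positions ever visited, so G (doorOpen → F (moving ∧ doorOpen)) holds.
Positions where doorOpen holds: 3, 4, 5, 6.
Check F (moving ∧ doorOpen) at each: 3→ok, 4→ok, 5→ok, 6→ok.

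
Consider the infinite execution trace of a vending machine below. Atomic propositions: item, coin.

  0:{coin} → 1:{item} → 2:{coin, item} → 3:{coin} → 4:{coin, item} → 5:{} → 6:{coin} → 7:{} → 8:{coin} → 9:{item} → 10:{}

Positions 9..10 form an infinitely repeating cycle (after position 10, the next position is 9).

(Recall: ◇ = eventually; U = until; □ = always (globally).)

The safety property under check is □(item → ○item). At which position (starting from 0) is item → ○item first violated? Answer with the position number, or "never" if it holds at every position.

Check item → ○item at each position in order: 0 ✓, 1 ✓.
At position 2 the labels are {coin, item} and the next position 3 has {coin}, so item → ○item is false there. This is the first violation.

2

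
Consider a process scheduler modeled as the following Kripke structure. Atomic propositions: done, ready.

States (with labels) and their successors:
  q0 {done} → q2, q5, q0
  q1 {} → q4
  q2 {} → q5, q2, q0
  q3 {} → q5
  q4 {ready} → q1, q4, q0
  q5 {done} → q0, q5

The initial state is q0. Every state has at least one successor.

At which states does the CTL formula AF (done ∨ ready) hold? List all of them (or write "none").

States satisfying done ∨ ready: {q0, q4, q5}.
States satisfying AF (done ∨ ready): {q0, q1, q3, q4, q5}.

{q0, q1, q3, q4, q5}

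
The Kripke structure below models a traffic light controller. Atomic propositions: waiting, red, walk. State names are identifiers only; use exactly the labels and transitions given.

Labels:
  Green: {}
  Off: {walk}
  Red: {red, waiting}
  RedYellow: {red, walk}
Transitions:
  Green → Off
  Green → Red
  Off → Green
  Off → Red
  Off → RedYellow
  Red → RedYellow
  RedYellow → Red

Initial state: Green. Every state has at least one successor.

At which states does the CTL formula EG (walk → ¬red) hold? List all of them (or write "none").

States satisfying walk → ¬red: {Green, Off, Red}.
States satisfying EG (walk → ¬red): {Green, Off}.

{Green, Off}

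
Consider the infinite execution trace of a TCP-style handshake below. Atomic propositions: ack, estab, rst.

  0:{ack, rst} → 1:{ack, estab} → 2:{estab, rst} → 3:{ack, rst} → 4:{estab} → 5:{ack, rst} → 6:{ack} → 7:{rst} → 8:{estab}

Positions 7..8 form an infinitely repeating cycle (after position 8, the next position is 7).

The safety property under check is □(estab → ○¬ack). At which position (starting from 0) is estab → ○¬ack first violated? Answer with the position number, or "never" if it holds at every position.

Check estab → ○¬ack at each position in order: 0 ✓, 1 ✓.
At position 2 the labels are {estab, rst} and the next position 3 has {ack, rst}, so estab → ○¬ack is false there. This is the first violation.

2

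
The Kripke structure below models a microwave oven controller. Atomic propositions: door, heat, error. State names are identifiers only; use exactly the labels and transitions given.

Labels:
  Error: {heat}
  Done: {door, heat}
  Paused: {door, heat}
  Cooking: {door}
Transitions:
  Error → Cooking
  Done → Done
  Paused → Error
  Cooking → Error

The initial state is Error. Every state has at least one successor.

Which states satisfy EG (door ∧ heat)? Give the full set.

{Done}

States satisfying door ∧ heat: {Done, Paused}.
States satisfying EG (door ∧ heat): {Done}.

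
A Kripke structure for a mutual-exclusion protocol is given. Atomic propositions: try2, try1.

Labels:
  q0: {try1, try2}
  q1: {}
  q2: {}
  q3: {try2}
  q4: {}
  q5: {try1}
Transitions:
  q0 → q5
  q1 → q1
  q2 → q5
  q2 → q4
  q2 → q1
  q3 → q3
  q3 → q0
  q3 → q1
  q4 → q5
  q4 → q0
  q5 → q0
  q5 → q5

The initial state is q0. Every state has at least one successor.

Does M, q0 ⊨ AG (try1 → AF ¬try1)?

States satisfying try1 → AF ¬try1: {q1, q2, q3, q4}.
States satisfying AG (try1 → AF ¬try1): {q1}.
q0 is reachable from q0 and violates try1 → AF ¬try1, so AG fails at q0.
q0 ∉ Sat(AG (try1 → AF ¬try1)).

Does not hold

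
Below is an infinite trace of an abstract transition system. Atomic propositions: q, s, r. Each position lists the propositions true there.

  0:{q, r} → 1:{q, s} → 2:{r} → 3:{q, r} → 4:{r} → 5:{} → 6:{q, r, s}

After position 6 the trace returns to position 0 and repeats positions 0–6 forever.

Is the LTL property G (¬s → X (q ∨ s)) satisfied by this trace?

¬s → X (q ∨ s) must hold at every position from 0 onward. It fails at position 3, so G (¬s → X (q ∨ s)) is false.
Positions where ¬s holds: 0, 2, 3, 4, 5.
Check X (q ∨ s) at each: 0→ok, 2→ok, 3→fails, 4→fails, 5→ok.

Does not hold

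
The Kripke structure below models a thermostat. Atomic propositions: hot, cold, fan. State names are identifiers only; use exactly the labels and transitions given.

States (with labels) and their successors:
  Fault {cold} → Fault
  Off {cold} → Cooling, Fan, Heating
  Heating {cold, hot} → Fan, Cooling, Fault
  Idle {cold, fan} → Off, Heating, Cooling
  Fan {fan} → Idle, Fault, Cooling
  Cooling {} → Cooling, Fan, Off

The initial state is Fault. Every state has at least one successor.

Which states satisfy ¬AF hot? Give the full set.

States satisfying hot: {Heating}.
States satisfying AF hot: {Heating}.
States satisfying ¬AF hot: {Fault, Off, Idle, Fan, Cooling}.

{Fault, Off, Idle, Fan, Cooling}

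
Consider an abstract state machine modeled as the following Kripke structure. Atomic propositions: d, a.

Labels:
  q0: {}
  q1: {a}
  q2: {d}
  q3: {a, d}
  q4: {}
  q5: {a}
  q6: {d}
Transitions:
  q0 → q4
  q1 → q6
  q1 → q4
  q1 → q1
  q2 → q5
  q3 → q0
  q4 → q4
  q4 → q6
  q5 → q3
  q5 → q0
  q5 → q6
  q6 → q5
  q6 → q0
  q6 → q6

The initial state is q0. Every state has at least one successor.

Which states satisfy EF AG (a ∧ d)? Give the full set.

none

States satisfying AG (a ∧ d): ∅.
States satisfying EF AG (a ∧ d): ∅.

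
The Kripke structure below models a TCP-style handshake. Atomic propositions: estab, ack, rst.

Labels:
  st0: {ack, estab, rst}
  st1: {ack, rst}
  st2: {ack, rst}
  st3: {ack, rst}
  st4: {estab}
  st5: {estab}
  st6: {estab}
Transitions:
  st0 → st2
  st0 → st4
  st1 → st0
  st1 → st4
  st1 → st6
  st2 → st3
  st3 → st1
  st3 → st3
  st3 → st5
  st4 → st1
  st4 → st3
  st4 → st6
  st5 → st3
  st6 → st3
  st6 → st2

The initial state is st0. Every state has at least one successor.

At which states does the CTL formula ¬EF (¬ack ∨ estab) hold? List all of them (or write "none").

States satisfying ¬ack ∨ estab: {st0, st4, st5, st6}.
States satisfying EF (¬ack ∨ estab): {st0, st1, st2, st3, st4, st5, st6}.
States satisfying ¬EF (¬ack ∨ estab): ∅.

none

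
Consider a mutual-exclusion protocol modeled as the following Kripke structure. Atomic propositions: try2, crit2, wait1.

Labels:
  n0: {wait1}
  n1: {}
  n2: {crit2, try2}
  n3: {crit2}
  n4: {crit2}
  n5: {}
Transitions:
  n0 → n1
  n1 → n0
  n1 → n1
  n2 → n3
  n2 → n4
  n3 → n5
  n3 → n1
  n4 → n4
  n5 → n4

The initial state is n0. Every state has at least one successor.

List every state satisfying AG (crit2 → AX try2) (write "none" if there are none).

{n0, n1}

States satisfying crit2 → AX try2: {n0, n1, n5}.
States satisfying AG (crit2 → AX try2): {n0, n1}.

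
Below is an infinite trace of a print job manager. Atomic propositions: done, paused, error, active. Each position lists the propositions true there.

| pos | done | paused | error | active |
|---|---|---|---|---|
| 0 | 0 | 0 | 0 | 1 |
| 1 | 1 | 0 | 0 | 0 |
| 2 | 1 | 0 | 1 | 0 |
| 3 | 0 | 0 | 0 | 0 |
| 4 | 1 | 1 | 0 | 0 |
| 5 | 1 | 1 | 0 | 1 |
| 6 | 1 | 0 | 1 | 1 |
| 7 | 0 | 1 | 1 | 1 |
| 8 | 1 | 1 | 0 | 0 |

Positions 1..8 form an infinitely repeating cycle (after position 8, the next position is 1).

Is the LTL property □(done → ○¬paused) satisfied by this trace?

done → ○¬paused must hold at every position from 0 onward. It fails at position 4, so □(done → ○¬paused) is false.
Positions where done holds: 1, 2, 4, 5, 6, 8.
Check ○¬paused at each: 1→ok, 2→ok, 4→fails, 5→ok, 6→fails, 8→ok.

Violated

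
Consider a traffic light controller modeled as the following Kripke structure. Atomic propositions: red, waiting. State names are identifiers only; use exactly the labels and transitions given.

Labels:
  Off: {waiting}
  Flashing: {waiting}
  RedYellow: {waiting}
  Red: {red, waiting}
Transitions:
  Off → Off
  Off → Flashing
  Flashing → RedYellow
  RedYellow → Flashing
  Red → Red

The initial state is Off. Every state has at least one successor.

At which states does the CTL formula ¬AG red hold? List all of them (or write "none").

States satisfying red: {Red}.
States satisfying AG red: {Red}.
States satisfying ¬AG red: {Off, Flashing, RedYellow}.

{Off, Flashing, RedYellow}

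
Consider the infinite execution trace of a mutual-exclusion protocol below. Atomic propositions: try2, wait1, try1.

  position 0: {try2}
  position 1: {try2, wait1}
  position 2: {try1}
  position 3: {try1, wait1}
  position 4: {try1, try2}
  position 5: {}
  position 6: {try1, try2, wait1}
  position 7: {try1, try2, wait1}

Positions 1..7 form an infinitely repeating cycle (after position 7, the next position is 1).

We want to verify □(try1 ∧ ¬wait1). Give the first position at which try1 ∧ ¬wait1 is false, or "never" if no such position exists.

0

At position 0 the labels are {try2}, so try1 ∧ ¬wait1 is false there. This is the first violation.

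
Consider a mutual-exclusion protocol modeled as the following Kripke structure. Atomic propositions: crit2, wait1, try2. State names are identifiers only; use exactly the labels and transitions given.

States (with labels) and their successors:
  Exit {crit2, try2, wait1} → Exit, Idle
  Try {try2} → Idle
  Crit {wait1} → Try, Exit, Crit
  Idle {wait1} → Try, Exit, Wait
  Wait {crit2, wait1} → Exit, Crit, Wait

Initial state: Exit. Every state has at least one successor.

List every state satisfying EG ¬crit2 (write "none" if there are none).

{Try, Crit, Idle}

States satisfying ¬crit2: {Try, Crit, Idle}.
States satisfying EG ¬crit2: {Try, Crit, Idle}.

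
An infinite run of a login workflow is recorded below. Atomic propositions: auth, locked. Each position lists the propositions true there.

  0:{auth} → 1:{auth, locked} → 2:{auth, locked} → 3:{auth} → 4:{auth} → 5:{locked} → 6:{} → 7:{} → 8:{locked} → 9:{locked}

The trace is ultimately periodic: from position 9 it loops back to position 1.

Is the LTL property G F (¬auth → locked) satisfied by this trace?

F (¬auth → locked) holds at every position 0..9, and those are all positions ever visited, so G F (¬auth → locked) holds.

Holds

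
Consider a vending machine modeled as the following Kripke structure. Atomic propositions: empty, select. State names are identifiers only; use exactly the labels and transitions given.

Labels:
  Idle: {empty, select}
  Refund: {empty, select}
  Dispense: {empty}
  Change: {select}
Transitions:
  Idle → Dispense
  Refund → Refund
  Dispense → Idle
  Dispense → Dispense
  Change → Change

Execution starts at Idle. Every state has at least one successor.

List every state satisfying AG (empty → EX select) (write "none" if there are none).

{Refund, Change}

States satisfying empty → EX select: {Refund, Dispense, Change}.
States satisfying AG (empty → EX select): {Refund, Change}.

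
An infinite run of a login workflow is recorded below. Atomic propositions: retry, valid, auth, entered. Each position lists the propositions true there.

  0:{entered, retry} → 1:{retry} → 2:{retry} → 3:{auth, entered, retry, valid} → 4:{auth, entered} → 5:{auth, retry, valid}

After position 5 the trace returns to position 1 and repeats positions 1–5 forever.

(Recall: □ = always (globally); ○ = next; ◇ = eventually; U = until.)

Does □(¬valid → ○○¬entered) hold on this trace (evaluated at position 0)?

No

¬valid → ○○¬entered must hold at every position from 0 onward. It fails at position 1, so □(¬valid → ○○¬entered) is false.
Positions where ¬valid holds: 0, 1, 2, 4.
Check ○○¬entered at each: 0→ok, 1→fails, 2→fails, 4→ok.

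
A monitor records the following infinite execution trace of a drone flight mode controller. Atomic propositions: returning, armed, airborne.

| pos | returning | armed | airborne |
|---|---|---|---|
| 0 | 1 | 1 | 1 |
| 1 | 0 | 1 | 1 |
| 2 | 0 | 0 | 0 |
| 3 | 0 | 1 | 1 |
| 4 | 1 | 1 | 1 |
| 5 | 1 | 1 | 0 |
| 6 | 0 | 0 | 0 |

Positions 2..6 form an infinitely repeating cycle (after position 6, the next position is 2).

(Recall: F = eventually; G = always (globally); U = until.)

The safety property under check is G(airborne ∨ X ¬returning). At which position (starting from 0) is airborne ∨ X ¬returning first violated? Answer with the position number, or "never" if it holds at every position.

airborne ∨ X ¬returning holds at every position 0..6, and those are all the positions the trace ever visits, so the invariant G(airborne ∨ X ¬returning) is never violated.

never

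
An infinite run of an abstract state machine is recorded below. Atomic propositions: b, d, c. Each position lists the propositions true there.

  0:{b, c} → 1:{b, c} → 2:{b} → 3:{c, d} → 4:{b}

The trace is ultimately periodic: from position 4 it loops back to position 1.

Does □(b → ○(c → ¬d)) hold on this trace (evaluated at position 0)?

b → ○(c → ¬d) must hold at every position from 0 onward. It fails at position 2, so □(b → ○(c → ¬d)) is false.
Positions where b holds: 0, 1, 2, 4.
Check ○(c → ¬d) at each: 0→ok, 1→ok, 2→fails, 4→ok.

No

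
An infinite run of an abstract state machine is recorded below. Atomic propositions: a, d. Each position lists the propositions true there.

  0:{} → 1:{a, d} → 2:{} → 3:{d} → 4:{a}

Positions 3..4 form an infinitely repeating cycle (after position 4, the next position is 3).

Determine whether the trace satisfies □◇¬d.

◇¬d holds at every position 0..4, and those are all positions ever visited, so □◇¬d holds.

Holds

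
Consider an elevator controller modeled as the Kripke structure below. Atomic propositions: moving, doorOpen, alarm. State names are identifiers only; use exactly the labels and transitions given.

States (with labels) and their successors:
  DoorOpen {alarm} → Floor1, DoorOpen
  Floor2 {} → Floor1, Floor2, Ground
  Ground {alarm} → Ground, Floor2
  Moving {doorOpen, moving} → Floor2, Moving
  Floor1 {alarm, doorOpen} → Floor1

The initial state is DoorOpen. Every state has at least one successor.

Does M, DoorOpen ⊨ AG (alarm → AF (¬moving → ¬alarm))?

Violated

States satisfying alarm → AF (¬moving → ¬alarm): {Floor2, Moving}.
States satisfying AG (alarm → AF (¬moving → ¬alarm)): ∅.
DoorOpen is reachable from DoorOpen and violates alarm → AF (¬moving → ¬alarm), so AG fails at DoorOpen.
DoorOpen ∉ Sat(AG (alarm → AF (¬moving → ¬alarm))).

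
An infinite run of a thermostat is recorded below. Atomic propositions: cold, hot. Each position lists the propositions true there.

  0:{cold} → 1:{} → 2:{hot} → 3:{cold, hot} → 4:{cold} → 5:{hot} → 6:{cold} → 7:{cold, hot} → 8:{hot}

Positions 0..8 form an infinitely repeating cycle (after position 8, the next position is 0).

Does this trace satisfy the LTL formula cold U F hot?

Walking from position 0: F hot first holds at position 0, and cold holds at every earlier position along the way, so cold U F hot holds.

Yes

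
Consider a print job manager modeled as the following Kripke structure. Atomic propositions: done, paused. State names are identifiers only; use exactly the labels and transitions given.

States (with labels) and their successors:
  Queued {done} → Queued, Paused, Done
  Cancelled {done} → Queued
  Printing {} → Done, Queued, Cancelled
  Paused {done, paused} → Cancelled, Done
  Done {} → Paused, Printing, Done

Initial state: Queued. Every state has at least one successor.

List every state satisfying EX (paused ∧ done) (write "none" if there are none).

{Queued, Done}

States satisfying paused ∧ done: {Paused}.
States satisfying EX (paused ∧ done): {Queued, Done}.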